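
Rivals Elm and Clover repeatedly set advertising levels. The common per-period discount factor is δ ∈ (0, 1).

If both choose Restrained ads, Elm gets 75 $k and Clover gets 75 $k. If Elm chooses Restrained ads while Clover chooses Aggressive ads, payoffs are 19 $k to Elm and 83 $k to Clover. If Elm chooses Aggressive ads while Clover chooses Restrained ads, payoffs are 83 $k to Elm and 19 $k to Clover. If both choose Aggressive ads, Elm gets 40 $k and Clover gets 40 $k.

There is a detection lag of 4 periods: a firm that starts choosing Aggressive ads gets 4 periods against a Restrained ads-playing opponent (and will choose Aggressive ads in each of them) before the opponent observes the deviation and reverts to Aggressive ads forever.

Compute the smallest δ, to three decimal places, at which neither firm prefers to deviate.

0.657

The best deviation is to choose Aggressive ads for all 4 undetected periods, earning 83 each, then 40 forever once detected.
Deviation value: 83(1−δ^4)/(1−δ) + 40δ^4/(1−δ); cooperation value: 75/(1−δ).
IC: 75 ≥ 83(1−δ^4) + 40δ^4 = 83 − 43δ^4.
So δ^4 ≥ 8/43, giving δ ≥ (8/43)^(1/4) ≈ 0.657.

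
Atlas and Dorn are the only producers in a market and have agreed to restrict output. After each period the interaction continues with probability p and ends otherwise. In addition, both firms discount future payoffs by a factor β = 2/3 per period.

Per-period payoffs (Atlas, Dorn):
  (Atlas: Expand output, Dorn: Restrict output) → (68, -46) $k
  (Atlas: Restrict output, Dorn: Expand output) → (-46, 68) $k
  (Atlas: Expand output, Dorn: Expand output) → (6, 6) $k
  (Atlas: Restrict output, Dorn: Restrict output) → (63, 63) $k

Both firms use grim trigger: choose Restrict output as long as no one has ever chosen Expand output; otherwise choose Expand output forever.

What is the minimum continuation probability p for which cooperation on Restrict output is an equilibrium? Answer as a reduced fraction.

15/124

With continuation probability p and discount β, the effective per-period discount factor is βp.
Grim-trigger IC: βp ≥ (68−63)/(68−6) = 5/62.
So p ≥ (5/62)/(2/3) = 15/124.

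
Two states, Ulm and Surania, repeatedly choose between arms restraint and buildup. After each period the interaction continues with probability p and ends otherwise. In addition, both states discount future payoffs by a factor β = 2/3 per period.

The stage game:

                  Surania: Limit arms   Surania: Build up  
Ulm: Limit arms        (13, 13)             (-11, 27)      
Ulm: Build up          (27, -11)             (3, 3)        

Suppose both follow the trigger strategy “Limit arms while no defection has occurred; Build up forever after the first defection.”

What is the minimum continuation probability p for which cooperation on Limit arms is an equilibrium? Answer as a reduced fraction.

With continuation probability p and discount β, the effective per-period discount factor is βp.
Grim-trigger IC: βp ≥ (27−13)/(27−3) = 7/12.
So p ≥ (7/12)/(2/3) = 7/8.

7/8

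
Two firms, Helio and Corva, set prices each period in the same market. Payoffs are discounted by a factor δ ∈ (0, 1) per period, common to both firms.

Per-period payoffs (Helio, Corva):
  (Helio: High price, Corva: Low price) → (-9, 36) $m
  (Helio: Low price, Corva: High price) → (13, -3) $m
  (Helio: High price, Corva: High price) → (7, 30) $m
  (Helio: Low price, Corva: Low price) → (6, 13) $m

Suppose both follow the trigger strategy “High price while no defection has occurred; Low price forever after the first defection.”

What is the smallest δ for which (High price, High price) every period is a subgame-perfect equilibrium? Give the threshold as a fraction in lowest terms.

6/7

For Helio: deviation gain 13−7 = 6, per-period punishment loss 7−6 = 1. IC gives δ ≥ 6/7.
For Corva: gain 6, loss 17 per period, so δ ≥ 6/23.
The tighter constraint is Helio's, so cooperation needs δ ≥ 6/7.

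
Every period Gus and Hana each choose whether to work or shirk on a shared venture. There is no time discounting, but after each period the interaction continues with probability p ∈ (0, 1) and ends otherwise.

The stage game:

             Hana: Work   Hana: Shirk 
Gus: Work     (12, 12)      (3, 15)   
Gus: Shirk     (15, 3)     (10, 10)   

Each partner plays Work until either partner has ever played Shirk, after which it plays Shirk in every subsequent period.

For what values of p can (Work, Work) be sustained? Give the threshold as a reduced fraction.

3/5

Expected cooperation value is 12 + p·12 + p²·12 + … = 12/(1−p); deviation gives 15 + p·10/(1−p).
12 ≥ 15(1−p) + 10p ⇒ 5p ≥ 3 ⇒ p ≥ 3/5.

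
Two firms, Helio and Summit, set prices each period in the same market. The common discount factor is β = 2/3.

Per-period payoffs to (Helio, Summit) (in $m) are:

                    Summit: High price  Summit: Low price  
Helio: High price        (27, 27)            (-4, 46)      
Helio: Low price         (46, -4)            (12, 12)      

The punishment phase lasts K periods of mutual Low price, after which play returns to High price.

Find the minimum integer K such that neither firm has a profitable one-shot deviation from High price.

No profitable deviation requires (27−12)(β+…+β^K) ≥ 46−27, i.e. β+…+β^K ≥ 19/15 ≈ 1.2667.
With β = 2/3, the partial sums are K=1: 0.6667, K=2: 1.1111, K=3: 1.4074.
K = 3 is the first length at which the sum reaches 1.2667.

3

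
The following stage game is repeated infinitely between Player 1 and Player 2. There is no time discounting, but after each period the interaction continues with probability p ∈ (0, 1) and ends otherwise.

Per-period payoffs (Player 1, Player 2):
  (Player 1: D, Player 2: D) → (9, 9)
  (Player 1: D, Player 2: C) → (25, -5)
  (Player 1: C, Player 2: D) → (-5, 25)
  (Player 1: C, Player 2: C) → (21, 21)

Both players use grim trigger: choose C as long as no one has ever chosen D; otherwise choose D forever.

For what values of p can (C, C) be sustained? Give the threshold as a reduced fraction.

1/4

With no time discounting, the continuation probability p plays the role of the discount factor.
Grim-trigger IC: 21/(1−p) ≥ 25 + 9p/(1−p) ⇒ p ≥ (25−21)/(25−9) = 1/4.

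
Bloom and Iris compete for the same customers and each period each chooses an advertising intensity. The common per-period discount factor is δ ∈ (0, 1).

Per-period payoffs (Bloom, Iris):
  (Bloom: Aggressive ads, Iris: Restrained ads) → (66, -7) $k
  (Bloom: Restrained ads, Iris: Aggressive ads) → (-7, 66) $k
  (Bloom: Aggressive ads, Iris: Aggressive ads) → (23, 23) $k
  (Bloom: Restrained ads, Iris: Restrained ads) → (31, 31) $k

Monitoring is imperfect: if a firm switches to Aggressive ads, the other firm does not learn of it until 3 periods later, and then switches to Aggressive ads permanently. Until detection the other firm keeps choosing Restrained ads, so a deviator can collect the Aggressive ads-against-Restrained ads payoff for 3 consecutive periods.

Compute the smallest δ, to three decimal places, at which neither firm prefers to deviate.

0.934

Deviating for the 3 undetected periods gains 66−31 = 35 per period over cooperation, then loses 31−23 = 8 per period forever once punishment starts.
Gain: 35(1 + δ + … + δ^2); loss: 8·δ^3/(1−δ).
No profitable deviation ⇔ 35(1−δ^3) ≤ 8·δ^3, i.e. δ^3 ≥ 35/(35+8) = 35/43.
Hence δ ≥ (35/43)^(1/3) ≈ 0.934.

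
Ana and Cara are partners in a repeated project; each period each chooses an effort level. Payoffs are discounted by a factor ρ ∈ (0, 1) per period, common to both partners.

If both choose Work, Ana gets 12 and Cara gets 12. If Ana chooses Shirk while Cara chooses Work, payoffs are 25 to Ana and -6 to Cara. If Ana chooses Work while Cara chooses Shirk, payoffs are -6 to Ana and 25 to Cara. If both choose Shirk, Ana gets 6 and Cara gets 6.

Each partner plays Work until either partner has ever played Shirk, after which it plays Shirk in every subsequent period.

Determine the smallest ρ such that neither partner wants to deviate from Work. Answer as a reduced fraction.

12/(1−ρ) ≥ 25 + 6ρ/(1−ρ)
12 ≥ 25 − 19ρ
ρ ≥ 13/19.

13/19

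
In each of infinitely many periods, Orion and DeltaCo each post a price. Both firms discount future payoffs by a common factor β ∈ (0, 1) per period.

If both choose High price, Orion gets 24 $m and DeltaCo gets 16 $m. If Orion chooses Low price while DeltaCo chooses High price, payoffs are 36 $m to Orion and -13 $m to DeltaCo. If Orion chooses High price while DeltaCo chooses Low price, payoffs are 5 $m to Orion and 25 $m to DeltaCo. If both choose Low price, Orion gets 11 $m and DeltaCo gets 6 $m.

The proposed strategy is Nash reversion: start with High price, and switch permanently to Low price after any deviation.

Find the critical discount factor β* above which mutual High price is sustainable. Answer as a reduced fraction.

Orion's threshold: (36−24)/(36−11) = 12/25.
DeltaCo's threshold: (25−16)/(25−6) = 9/19.
12/25 > 9/19, so Orion binds and β* = 12/25.

12/25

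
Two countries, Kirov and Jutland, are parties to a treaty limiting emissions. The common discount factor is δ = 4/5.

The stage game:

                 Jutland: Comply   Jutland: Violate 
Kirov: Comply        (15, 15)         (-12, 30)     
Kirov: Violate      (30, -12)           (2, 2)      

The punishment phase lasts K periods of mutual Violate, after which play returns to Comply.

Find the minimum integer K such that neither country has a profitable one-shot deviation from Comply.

2

Need Σ_{k=1}^{K} δ^k ≥ (30−15)/(15−2) = 1.1538 at δ = 4/5.
At K = 1 the sum is 0.8000 < 1.1538; at K = 2 it is 1.4400 ≥ 1.1538.
So the minimum punishment length is K = 2.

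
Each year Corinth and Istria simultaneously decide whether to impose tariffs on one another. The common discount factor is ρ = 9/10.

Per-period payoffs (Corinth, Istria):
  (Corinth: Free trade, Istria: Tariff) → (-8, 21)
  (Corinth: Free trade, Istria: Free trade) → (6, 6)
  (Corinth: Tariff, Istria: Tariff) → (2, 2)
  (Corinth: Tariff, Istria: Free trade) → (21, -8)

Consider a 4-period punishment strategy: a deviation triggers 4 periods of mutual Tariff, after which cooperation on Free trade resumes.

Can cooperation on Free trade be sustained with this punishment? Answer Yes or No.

IC: ρ+…+ρ^4 ≥ (21−6)/(6−2) = 15/4.
At ρ = 9/10: partial sum = 3.0951 < 3.7500. Cooperation not sustainable.

No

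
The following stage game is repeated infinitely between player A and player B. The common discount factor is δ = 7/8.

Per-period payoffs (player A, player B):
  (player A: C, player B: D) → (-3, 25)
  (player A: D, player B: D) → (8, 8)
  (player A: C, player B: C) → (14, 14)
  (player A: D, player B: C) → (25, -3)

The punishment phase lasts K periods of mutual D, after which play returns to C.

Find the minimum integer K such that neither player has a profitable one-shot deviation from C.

IC: δ(1−δ^K)/(1−δ) ≥ (25−14)/(14−8) = 11/6.
With δ = 7/8: need 1 − δ^K ≥ 11/6·(1−7/8)/(7/8), i.e. δ^K ≤ 0.7381.
Since (7/8)^2 = 0.7656 and (7/8)^3 = 0.6699, the smallest such K is 3.

3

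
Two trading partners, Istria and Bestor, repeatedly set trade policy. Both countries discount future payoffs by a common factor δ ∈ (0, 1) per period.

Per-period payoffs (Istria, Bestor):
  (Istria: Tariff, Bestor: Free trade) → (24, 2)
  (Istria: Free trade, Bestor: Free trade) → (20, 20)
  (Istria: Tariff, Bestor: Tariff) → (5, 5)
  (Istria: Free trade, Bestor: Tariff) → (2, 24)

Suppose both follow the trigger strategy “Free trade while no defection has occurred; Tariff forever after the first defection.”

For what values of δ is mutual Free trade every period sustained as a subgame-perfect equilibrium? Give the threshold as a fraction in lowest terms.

Cooperation forever yields 20 each period: 20/(1−δ).
Deviating yields 24 once, then 5 forever: 24 + 5δ/(1−δ).
No profitable deviation requires 20/(1−δ) ≥ 24 + 5δ/(1−δ).
Multiplying by (1−δ): 20 ≥ 24(1−δ) + 5δ = 24 − 19δ.
So 19δ ≥ 4, i.e. δ ≥ 4/19.

4/19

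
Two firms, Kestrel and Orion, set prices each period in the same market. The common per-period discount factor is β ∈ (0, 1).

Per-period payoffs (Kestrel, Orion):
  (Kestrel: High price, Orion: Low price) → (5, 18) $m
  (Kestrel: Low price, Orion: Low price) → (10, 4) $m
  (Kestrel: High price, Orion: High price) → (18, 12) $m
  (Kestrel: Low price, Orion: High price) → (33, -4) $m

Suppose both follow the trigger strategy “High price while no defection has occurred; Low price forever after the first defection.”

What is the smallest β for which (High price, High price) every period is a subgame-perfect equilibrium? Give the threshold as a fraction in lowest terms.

Kestrel's threshold: (33−18)/(33−10) = 15/23.
Orion's threshold: (18−12)/(18−4) = 3/7.
15/23 > 3/7, so Kestrel binds and β* = 15/23.

15/23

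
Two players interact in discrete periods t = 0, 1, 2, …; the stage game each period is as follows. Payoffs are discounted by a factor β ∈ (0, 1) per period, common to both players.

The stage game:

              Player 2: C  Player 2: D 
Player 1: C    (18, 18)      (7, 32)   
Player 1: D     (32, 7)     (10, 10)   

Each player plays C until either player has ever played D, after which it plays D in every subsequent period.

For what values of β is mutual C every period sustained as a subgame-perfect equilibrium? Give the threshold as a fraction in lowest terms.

Under grim trigger the critical discount factor is (T−C)/(T−P) with T = 32, C = 18, P = 10.
β* = (32−18)/(32−10) = 14/22 = 7/11.

7/11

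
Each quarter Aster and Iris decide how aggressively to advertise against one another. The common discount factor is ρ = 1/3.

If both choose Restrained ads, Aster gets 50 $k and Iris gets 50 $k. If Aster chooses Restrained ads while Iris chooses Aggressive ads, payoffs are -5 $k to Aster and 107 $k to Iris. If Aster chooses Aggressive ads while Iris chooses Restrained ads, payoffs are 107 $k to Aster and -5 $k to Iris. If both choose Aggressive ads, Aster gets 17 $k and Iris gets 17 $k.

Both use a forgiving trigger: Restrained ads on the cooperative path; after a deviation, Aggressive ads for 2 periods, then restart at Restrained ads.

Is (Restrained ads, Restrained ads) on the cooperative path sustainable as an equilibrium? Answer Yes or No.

No

A one-shot deviation gives 107 now, then 17 for 2 periods, then back to 50.
Gain from deviating: (107−50) today; loss: (50−17) in each of the next 2 periods.
No-deviation condition: (50−17)(ρ+…+ρ^2) ≥ 107−50, i.e. ρ+…+ρ^2 ≥ 19/11.
At ρ = 1/3: ρ+…+ρ^2 = 0.4444 < 1.7273.
So cooperation is not sustainable.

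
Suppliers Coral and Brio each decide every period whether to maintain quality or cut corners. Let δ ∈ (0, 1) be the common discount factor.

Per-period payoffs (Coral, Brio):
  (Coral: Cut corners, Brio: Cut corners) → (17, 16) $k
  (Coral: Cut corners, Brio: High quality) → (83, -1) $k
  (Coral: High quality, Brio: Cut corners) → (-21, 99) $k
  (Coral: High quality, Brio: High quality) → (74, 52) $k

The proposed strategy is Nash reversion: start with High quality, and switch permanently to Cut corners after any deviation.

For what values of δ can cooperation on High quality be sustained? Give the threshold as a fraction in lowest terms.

For Coral: deviation gain 83−74 = 9, per-period punishment loss 74−17 = 57. IC gives δ ≥ 9/66 = 3/22.
For Brio: gain 47, loss 36 per period, so δ ≥ 47/83.
The tighter constraint is Brio's, so cooperation needs δ ≥ 47/83.

47/83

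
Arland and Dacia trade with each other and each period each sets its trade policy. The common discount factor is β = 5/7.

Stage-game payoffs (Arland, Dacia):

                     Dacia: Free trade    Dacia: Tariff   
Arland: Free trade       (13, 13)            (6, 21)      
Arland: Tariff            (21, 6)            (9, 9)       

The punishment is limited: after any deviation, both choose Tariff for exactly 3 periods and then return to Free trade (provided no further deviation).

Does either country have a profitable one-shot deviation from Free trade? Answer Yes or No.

Yes

Comparing payoff streams over the 4 periods until play realigns: cooperate → 13(1+β+…+β^3); deviate → 21 + 9(β+…+β^3).
Cooperation is sustained iff (13−9)(β+…+β^3) ≥ 21−13.
β+…+β^3 = 5/7·(1−(5/7)^3)/(1−5/7) = 1.5889, and (21−13)/(13−9) = 2.0000.
1.5889 < 2.0000, so cooperation is not sustainable.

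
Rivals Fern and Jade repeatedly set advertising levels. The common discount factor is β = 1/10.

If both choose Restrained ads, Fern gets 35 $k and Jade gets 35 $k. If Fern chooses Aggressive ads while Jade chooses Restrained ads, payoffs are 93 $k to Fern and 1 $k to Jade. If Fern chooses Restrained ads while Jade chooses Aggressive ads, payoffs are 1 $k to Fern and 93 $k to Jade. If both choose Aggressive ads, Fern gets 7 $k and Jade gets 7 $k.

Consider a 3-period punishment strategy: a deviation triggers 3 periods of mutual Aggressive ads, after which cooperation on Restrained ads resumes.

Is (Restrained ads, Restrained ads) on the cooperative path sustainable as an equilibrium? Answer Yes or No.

No

Comparing payoff streams over the 4 periods until play realigns: cooperate → 35(1+β+…+β^3); deviate → 93 + 7(β+…+β^3).
Cooperation is sustained iff (35−7)(β+…+β^3) ≥ 93−35.
β+…+β^3 = 1/10·(1−(1/10)^3)/(1−1/10) = 0.1110, and (93−35)/(35−7) = 2.0714.
0.1110 < 2.0714, so cooperation is not sustainable.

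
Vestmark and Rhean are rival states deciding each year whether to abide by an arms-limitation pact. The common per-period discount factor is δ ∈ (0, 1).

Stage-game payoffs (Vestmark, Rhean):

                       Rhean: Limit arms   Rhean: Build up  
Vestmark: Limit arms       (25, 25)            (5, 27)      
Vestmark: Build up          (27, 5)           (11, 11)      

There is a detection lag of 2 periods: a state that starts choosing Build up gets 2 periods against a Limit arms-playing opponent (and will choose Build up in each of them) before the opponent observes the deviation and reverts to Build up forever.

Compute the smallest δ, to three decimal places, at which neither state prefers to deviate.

0.354

A deviator earns 27 for 2 periods, then 11 forever; cooperating earns 25 forever. Multiplying the IC by (1−δ):
25 ≥ 27(1−δ^2) + 11δ^2, so 16·δ^2 ≥ 2 and δ^2 ≥ 1/8.
δ ≥ (1/8)^(1/2) ≈ 0.354.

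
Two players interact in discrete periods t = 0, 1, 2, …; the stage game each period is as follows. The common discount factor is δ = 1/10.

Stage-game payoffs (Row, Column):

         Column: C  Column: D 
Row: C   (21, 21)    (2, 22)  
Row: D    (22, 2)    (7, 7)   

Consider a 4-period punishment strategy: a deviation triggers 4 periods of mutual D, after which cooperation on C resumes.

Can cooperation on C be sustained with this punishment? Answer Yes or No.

Comparing payoff streams over the 5 periods until play realigns: cooperate → 21(1+δ+…+δ^4); deviate → 22 + 7(δ+…+δ^4).
Cooperation is sustained iff (21−7)(δ+…+δ^4) ≥ 22−21.
δ+…+δ^4 = 1/10·(1−(1/10)^4)/(1−1/10) = 0.1111, and (22−21)/(21−7) = 0.0714.
0.1111 ≥ 0.0714, so cooperation is sustainable.

Yes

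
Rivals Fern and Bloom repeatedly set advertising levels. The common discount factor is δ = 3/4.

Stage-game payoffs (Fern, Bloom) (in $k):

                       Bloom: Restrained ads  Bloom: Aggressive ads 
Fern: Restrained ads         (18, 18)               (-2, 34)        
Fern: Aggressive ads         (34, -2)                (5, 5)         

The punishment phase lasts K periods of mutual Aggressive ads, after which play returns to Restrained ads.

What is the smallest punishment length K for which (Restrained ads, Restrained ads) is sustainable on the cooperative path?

2

IC: δ(1−δ^K)/(1−δ) ≥ (34−18)/(18−5) = 16/13.
With δ = 3/4: need 1 − δ^K ≥ 16/13·(1−3/4)/(3/4), i.e. δ^K ≤ 0.5897.
Since (3/4)^1 = 0.7500 and (3/4)^2 = 0.5625, the smallest such K is 2.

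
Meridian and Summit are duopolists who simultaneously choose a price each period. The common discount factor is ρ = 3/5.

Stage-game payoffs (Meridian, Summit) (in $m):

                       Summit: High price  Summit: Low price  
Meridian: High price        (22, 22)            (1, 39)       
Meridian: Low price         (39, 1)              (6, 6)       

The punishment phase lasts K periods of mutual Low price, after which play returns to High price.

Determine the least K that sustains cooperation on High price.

No profitable deviation requires (22−6)(ρ+…+ρ^K) ≥ 39−22, i.e. ρ+…+ρ^K ≥ 17/16 ≈ 1.0625.
With ρ = 3/5, the partial sums are K=1: 0.6000, K=2: 0.9600, K=3: 1.1760.
K = 3 is the first length at which the sum reaches 1.0625.

3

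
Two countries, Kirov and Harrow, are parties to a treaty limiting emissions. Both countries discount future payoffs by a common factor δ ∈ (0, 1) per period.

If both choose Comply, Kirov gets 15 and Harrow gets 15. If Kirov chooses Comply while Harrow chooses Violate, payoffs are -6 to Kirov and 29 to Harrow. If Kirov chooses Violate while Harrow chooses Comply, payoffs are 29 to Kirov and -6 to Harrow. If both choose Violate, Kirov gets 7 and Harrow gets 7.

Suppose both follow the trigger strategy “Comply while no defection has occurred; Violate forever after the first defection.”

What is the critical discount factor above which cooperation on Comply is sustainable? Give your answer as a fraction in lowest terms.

7/11

15/(1−δ) ≥ 29 + 7δ/(1−δ)
15 ≥ 29 − 22δ
δ ≥ 14/22 = 7/11.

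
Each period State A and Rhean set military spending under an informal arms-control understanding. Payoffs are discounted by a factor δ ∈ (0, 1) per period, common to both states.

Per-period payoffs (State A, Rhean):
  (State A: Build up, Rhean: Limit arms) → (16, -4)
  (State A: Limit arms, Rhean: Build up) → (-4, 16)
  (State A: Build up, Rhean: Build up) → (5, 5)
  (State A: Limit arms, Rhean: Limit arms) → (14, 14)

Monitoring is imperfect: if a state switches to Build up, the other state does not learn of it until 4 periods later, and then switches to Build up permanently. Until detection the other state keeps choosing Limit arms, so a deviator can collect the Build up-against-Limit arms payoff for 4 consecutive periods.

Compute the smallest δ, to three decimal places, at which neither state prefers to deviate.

A deviator earns 16 for 4 periods, then 5 forever; cooperating earns 14 forever. Multiplying the IC by (1−δ):
14 ≥ 16(1−δ^4) + 5δ^4, so 11·δ^4 ≥ 2 and δ^4 ≥ 2/11.
δ ≥ (2/11)^(1/4) ≈ 0.653.

0.653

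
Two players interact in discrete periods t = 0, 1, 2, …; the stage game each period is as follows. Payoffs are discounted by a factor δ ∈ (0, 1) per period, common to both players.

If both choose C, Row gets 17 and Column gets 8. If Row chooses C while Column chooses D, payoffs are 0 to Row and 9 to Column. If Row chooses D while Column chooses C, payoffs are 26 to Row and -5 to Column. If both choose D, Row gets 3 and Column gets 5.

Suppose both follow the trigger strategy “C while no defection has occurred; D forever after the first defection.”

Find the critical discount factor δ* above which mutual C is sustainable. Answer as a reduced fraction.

9/23

Row's threshold: (26−17)/(26−3) = 9/23.
Column's threshold: (9−8)/(9−5) = 1/4.
9/23 > 1/4, so Row binds and δ* = 9/23.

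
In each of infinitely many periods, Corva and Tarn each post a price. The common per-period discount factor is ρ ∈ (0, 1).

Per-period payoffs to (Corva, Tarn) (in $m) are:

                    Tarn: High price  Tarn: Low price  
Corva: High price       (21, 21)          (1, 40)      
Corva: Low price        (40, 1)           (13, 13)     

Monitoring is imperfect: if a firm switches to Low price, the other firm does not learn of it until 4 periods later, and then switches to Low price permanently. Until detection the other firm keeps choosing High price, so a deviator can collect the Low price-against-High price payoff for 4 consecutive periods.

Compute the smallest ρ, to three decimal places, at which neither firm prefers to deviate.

0.916

A deviator earns 40 for 4 periods, then 13 forever; cooperating earns 21 forever. Multiplying the IC by (1−ρ):
21 ≥ 40(1−ρ^4) + 13ρ^4, so 27·ρ^4 ≥ 19 and ρ^4 ≥ 19/27.
ρ ≥ (19/27)^(1/4) ≈ 0.916.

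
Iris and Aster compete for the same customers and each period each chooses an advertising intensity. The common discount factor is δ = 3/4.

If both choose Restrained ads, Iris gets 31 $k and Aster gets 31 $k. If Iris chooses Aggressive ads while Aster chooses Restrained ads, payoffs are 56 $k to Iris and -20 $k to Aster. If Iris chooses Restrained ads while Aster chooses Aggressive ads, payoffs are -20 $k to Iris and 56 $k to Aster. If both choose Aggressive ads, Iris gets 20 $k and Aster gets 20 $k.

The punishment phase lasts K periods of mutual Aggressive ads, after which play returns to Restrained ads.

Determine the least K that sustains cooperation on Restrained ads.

5

No profitable deviation requires (31−20)(δ+…+δ^K) ≥ 56−31, i.e. δ+…+δ^K ≥ 25/11 ≈ 2.2727.
With δ = 3/4, the partial sums are K=1: 0.7500, K=2: 1.3125, K=3: 1.7344, K=4: 2.0508, K=5: 2.2881.
K = 5 is the first length at which the sum reaches 2.2727.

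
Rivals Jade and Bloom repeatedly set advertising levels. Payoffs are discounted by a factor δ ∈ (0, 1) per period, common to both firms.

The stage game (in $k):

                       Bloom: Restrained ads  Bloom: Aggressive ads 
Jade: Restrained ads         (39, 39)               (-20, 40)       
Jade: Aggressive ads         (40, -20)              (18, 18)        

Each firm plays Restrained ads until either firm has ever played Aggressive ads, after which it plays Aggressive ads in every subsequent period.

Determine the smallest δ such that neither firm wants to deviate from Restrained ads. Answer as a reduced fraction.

39/(1−δ) ≥ 40 + 18δ/(1−δ)
39 ≥ 40 − 22δ
δ ≥ 1/22.

1/22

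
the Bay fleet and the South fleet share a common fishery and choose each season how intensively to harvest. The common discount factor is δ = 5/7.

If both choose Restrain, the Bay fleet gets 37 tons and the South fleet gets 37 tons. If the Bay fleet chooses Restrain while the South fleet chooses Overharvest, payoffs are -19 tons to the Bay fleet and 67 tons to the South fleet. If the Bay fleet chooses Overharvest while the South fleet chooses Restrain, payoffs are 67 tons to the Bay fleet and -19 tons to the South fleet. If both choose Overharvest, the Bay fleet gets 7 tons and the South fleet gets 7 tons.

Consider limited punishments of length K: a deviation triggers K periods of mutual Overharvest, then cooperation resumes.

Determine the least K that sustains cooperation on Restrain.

No profitable deviation requires (37−7)(δ+…+δ^K) ≥ 67−37, i.e. δ+…+δ^K ≥ 1 ≈ 1.0000.
With δ = 5/7, the partial sums are K=1: 0.7143, K=2: 1.2245.
K = 2 is the first length at which the sum reaches 1.0000.

2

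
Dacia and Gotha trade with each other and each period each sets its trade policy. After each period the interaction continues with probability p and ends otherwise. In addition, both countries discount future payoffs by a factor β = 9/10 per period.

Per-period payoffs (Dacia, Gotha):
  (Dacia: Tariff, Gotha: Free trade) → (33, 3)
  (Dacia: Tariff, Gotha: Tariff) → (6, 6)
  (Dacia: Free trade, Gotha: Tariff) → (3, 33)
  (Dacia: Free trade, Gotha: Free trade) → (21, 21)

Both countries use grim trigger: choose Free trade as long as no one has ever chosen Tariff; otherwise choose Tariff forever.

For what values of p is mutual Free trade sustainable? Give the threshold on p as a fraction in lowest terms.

Expected continuation weight on next period's payoff is β·p = 9/10·p, which plays the role of the discount factor.
Cooperation requires 9/10·p ≥ (33−21)/(33−6) = 4/9, hence p ≥ 40/81.

40/81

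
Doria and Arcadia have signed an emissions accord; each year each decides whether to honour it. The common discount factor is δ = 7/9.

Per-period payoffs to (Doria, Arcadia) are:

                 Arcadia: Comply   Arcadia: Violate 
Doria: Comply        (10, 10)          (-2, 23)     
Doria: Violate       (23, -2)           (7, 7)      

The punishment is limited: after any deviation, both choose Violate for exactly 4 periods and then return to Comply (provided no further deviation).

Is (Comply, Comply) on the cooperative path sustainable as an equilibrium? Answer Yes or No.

No

IC: δ+…+δ^4 ≥ (23−10)/(10−7) = 13/3.
At δ = 7/9: partial sum = 2.2192 < 4.3333. Cooperation not sustainable.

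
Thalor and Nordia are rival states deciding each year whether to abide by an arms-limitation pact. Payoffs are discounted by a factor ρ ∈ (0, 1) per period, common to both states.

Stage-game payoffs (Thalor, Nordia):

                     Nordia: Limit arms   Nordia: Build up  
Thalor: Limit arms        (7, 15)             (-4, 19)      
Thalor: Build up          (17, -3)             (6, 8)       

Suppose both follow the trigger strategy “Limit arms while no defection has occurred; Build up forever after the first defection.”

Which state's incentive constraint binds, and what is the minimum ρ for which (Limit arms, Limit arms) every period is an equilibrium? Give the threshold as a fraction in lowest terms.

Thalor; ρ ≥ 10/11

Thalor: cooperation gives 7 each period; deviation gives 17 once then 6 forever.
  7/(1−ρ) ≥ 17 + 6ρ/(1−ρ) ⇒ ρ ≥ 10/11.
Nordia: cooperation gives 15 each period; deviation gives 19 once then 8 forever.
  ρ ≥ 4/11.
Both must hold, so the binding constraint is Thalor's: ρ ≥ 10/11.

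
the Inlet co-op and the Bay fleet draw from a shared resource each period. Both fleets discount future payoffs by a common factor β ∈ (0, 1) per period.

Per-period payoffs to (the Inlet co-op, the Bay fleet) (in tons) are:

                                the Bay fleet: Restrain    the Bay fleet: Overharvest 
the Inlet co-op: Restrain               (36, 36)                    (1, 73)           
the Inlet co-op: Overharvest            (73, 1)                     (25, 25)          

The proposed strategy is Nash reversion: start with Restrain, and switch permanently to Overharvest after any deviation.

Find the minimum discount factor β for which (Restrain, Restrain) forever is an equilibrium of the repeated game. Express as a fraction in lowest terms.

37/48

36/(1−β) ≥ 73 + 25β/(1−β)
36 ≥ 73 − 48β
β ≥ 37/48.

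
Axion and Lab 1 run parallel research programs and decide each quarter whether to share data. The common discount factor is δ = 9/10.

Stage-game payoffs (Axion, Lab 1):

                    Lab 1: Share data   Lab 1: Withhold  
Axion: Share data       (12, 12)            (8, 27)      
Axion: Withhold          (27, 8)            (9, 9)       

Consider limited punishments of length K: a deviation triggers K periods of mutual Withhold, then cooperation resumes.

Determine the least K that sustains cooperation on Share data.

Need Σ_{k=1}^{K} δ^k ≥ (27−12)/(12−9) = 5.0000 at δ = 9/10.
At K = 7 the sum is 4.6953 < 5.0000; at K = 8 it is 5.1258 ≥ 5.0000.
So the minimum punishment length is K = 8.

8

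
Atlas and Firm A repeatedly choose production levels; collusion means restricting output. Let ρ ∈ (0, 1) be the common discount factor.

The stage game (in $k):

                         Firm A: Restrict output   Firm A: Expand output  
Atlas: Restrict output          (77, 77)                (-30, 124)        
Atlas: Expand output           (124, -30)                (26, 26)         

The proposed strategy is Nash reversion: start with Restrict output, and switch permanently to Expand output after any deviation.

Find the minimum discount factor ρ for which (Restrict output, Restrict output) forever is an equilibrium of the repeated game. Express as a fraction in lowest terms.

47/98

One-period gain from deviating is 124 − 77 = 47. The loss is 77 − 26 = 51 in every subsequent period, with present value 51·ρ/(1−ρ).
Deviation is unprofitable when 51·ρ/(1−ρ) ≥ 47, i.e. ρ/(1−ρ) ≥ 47/51.
Equivalently ρ ≥ 47/(47+51) = 47/98.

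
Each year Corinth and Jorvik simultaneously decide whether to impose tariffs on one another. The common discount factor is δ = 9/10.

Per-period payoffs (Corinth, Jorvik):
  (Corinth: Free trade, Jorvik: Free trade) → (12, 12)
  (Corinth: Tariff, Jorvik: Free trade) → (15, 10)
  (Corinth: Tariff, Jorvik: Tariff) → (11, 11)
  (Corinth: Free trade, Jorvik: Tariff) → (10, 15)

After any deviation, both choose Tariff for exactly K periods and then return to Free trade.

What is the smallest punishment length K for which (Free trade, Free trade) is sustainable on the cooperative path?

IC: δ(1−δ^K)/(1−δ) ≥ (15−12)/(12−11) = 3.
With δ = 9/10: need 1 − δ^K ≥ 3·(1−9/10)/(9/10), i.e. δ^K ≤ 0.6667.
Since (9/10)^3 = 0.7290 and (9/10)^4 = 0.6561, the smallest such K is 4.

4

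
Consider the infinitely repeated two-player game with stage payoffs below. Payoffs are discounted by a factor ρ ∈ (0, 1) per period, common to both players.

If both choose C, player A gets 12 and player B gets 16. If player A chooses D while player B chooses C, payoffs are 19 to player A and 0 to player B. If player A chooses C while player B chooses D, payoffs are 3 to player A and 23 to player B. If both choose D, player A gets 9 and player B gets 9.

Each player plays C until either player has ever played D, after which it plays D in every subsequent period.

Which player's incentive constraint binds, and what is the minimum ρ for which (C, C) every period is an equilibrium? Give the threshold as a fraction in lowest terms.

For player A: deviation gain 19−12 = 7, per-period punishment loss 12−9 = 3. IC gives ρ ≥ 7/10.
For player B: gain 7, loss 7 per period, so ρ ≥ 7/14 = 1/2.
The tighter constraint is player A's, so cooperation needs ρ ≥ 7/10.

player A; ρ ≥ 7/10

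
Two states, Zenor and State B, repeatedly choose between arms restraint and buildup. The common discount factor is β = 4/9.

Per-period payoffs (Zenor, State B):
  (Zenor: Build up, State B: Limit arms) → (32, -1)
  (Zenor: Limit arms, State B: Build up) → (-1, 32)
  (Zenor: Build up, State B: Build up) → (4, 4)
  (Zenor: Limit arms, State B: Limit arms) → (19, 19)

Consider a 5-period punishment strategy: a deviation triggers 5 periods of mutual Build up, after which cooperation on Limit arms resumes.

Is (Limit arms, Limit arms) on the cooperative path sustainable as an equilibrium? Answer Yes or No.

No

Comparing payoff streams over the 6 periods until play realigns: cooperate → 19(1+β+…+β^5); deviate → 32 + 4(β+…+β^5).
Cooperation is sustained iff (19−4)(β+…+β^5) ≥ 32−19.
β+…+β^5 = 4/9·(1−(4/9)^5)/(1−4/9) = 0.7861, and (32−19)/(19−4) = 0.8667.
0.7861 < 0.8667, so cooperation is not sustainable.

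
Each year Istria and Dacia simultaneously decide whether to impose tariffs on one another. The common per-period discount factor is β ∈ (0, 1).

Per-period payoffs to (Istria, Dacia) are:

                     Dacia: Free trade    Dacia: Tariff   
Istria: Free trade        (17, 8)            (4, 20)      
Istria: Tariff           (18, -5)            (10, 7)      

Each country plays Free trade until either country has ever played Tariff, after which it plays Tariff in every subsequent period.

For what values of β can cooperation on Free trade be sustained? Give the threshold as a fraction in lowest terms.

For Istria: deviation gain 18−17 = 1, per-period punishment loss 17−10 = 7. IC gives β ≥ 1/8.
For Dacia: gain 12, loss 1 per period, so β ≥ 12/13.
The tighter constraint is Dacia's, so cooperation needs β ≥ 12/13.

12/13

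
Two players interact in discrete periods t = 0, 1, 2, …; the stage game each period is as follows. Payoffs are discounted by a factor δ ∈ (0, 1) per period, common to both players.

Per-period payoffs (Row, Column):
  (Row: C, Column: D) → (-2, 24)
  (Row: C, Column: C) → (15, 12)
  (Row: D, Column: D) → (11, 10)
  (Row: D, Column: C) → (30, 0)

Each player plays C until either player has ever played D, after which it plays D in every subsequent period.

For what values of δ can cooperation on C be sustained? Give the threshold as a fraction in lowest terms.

6/7

Row's threshold: (30−15)/(30−11) = 15/19.
Column's threshold: (24−12)/(24−10) = 6/7.
15/19 < 6/7, so Column binds and δ* = 6/7.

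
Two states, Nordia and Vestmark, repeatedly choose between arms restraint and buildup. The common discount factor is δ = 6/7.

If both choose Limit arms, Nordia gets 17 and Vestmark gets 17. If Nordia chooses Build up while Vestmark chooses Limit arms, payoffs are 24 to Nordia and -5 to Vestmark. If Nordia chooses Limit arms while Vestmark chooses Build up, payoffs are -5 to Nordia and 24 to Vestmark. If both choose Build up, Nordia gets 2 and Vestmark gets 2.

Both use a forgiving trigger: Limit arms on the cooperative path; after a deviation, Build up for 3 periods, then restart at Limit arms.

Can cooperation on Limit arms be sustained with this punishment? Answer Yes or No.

Yes

A one-shot deviation gives 24 now, then 2 for 3 periods, then back to 17.
Gain from deviating: (24−17) today; loss: (17−2) in each of the next 3 periods.
No-deviation condition: (17−2)(δ+…+δ^3) ≥ 24−17, i.e. δ+…+δ^3 ≥ 7/15.
At δ = 6/7: δ+…+δ^3 = 2.2216 ≥ 0.4667.
So cooperation is sustainable.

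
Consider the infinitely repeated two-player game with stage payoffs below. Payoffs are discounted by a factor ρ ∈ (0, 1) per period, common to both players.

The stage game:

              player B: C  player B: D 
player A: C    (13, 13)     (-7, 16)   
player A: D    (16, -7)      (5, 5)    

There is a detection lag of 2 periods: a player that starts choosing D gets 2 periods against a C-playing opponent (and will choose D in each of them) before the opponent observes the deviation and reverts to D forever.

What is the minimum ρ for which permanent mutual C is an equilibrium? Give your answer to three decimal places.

The best deviation is to choose D for all 2 undetected periods, earning 16 each, then 5 forever once detected.
Deviation value: 16(1−ρ^2)/(1−ρ) + 5ρ^2/(1−ρ); cooperation value: 13/(1−ρ).
IC: 13 ≥ 16(1−ρ^2) + 5ρ^2 = 16 − 11ρ^2.
So ρ^2 ≥ 3/11, giving ρ ≥ (3/11)^(1/2) ≈ 0.522.

0.522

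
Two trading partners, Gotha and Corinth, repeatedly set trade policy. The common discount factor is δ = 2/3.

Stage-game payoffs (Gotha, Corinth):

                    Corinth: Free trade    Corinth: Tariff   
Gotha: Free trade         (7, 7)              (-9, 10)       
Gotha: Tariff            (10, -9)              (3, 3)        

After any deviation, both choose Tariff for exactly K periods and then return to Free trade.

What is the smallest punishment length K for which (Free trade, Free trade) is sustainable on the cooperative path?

Need Σ_{k=1}^{K} δ^k ≥ (10−7)/(7−3) = 0.7500 at δ = 2/3.
At K = 1 the sum is 0.6667 < 0.7500; at K = 2 it is 1.1111 ≥ 0.7500.
So the minimum punishment length is K = 2.

2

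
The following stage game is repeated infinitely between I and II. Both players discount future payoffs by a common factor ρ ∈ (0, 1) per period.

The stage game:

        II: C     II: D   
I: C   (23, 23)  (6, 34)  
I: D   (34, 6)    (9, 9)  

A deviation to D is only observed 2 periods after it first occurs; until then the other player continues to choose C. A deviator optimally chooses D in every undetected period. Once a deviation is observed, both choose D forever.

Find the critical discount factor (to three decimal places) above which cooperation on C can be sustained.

The best deviation is to choose D for all 2 undetected periods, earning 34 each, then 9 forever once detected.
Deviation value: 34(1−ρ^2)/(1−ρ) + 9ρ^2/(1−ρ); cooperation value: 23/(1−ρ).
IC: 23 ≥ 34(1−ρ^2) + 9ρ^2 = 34 − 25ρ^2.
So ρ^2 ≥ 11/25, giving ρ ≥ (11/25)^(1/2) ≈ 0.663.

0.663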